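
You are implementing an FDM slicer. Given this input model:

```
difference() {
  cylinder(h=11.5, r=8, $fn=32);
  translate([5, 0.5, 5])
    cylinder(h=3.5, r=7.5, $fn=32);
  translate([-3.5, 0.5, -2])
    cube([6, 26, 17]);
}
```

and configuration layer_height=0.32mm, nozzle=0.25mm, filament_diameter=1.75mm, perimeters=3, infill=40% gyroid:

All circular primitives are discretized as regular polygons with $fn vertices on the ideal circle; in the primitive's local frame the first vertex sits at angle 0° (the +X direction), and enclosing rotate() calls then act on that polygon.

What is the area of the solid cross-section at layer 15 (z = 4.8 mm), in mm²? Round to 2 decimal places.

156.18 mm²

At z = 4.8 mm: the r=8 cylinder gives a regular 32-gon of circumradius 8 (constant along its height) (area = (32/2)·8.000²·sin(360°/32) = 199.77 mm²); the cylinder at (5, 0.5) is not intersected at this z (z outside [5, 8.5]); the cube at (-3.5, 0.5) (footprint 6×26) is included at this height (area 156.00 mm²); Taking the first minus the rest: starting from the r=8 cylinder (199.77 mm²), the 6×26 cube at (-3.5, 0.5) partially overlaps it — only the 43.59 mm² overlap (of its 156.00 mm²) is removed, clipping the outline — area = 156.18 mm². Overall, the cross-section is a single solid region. Net area = 156.18 mm².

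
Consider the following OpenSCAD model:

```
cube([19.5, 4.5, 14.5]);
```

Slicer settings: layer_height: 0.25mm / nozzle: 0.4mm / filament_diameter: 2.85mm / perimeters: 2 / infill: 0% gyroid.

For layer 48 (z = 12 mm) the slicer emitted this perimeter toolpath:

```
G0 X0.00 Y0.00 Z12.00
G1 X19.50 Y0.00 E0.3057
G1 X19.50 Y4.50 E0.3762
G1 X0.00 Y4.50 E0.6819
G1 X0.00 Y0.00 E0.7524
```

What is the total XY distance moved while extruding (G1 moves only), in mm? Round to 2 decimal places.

Sum the Euclidean lengths of each G1 segment: total = 48.00 mm.

48.00 mm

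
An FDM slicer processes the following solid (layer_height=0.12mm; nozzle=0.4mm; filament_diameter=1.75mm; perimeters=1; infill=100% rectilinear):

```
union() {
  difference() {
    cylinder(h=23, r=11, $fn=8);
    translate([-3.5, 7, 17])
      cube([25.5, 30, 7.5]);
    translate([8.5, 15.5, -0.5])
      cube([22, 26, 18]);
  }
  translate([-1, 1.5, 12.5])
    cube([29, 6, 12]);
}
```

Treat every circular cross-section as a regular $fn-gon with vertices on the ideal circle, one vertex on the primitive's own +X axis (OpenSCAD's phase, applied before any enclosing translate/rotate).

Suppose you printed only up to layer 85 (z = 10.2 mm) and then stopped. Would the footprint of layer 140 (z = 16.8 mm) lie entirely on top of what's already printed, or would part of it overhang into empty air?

Compare the two slices. At z = 10.2: the r=11 cylinder gives a regular 8-gon of circumradius 11 (constant along its height) (area = (8/2)·11.000²·sin(360°/8) = 342.24 mm²); the cube at (-3.5, 7) is not intersected at this z (z outside [17, 24.5]); the cube at (8.5, 15.5) is present — its section is the full 22×26 rectangle (area 572.00 mm²); Taking the first minus the rest: starting from the r=11 cylinder (342.24 mm²), the 22×26 cube at (8.5, 15.5) misses the remaining region (no effect) — area = 342.24 mm²; the cube at (-1, 1.5) does not reach this height (z outside [12.5, 24.5]); Combining (union): only the result so far is present, so the union is just that shape — area = 342.24 mm². At z = 16.8: the r=11 cylinder contributes a regular 8-gon of circumradius 11 (area = (8/2)·11.000²·sin(360°/8) = 342.24 mm²); the cube at (-3.5, 7) is not intersected at this z (z outside [17, 24.5]); the cube at (8.5, 15.5) (footprint 22×26) is included at this height (area 572.00 mm²); After the difference (first − rest): starting from the r=11 cylinder (342.24 mm²), the 22×26 cube at (8.5, 15.5) misses the remaining region (no effect) — area = 342.24 mm²; the 29×6 cube at (-1, 1.5) contributes its full rectangle (area 174.00 mm²); Combining (union): the regions partially overlap — summed areas 516.24 mm² minus the doubly-counted overlap 60.82 mm² gives 455.42 mm² — area = 455.42 mm². Checking containment: at z = 16.8 the cross-section extends beyond the z = 10.2 cross-section by about 113.18 mm².

part overhangs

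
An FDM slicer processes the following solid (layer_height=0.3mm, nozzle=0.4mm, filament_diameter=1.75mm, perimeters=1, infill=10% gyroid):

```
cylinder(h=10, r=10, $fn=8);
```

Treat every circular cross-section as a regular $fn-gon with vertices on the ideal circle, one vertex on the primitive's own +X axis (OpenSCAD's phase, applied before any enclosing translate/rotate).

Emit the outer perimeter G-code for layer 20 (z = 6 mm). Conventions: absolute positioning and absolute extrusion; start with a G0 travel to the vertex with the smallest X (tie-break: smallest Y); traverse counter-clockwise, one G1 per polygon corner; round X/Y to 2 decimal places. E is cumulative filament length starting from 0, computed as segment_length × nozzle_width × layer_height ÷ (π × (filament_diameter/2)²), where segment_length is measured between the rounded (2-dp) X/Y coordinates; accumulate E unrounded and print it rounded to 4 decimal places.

At z = 6 mm: the cylinder: section is a regular 8-gon, circumradius r=10. The outline is a single polygon with 8 vertices. Extrusion per mm of travel: 0.4 × 0.3 / (π × 0.875²) = 0.049890. Accumulating E over each segment gives final E = 3.0545.

G0 X-10.00 Y0.00 Z6.00
G1 X-7.07 Y-7.07 E0.3818
G1 X0.00 Y-10.00 E0.7636
G1 X7.07 Y-7.07 E1.1454
G1 X10.00 Y0.00 E1.5273
G1 X7.07 Y7.07 E1.9091
G1 X0.00 Y10.00 E2.2909
G1 X-7.07 Y7.07 E2.6727
G1 X-10.00 Y0.00 E3.0545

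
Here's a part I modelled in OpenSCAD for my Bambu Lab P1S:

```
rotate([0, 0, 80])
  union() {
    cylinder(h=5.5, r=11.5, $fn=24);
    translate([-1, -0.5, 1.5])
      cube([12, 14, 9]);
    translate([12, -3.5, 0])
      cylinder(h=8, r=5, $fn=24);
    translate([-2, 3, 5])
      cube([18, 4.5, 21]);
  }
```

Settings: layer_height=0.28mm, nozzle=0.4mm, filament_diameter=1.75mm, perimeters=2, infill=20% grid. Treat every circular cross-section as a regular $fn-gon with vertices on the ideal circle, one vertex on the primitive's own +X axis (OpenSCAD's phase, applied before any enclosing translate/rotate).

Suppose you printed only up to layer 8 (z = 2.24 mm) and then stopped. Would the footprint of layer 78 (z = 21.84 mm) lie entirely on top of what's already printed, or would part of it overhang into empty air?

part overhangs

Compare the two slices. At z = 2.24: the r=11.5 cylinder gives a regular 24-gon of circumradius 11.5 (constant along its height) (area = (24/2)·11.500²·sin(360°/24) = 410.75 mm²); the cube at (-1, -0.5) (footprint 12×14) is included at this height (area 168.00 mm²); the r=5 cylinder at (12, -3.5) gives a regular 24-gon of circumradius 5 (constant along its height) (area = (24/2)·5.000²·sin(360°/24) = 77.65 mm²); the cube at (-2, 3) does not reach this height (z outside [5, 26]); Taking the union: the regions partially overlap — summed areas 656.39 mm² minus the doubly-counted overlap 144.37 mm² gives 512.02 mm² — area = 512.02 mm²; (rotated 80° about Z; rotation is an isometry so areas/perimeters/island counts are preserved). At z = 21.84: the cylinder does not reach this height (z outside [0, 5.5]); the cube at (-1, -0.5) does not reach this height (z outside [1.5, 10.5]); the cylinder at (12, -3.5) does not reach this height (z outside [0, 8]); the 18×4.5 cube at (-2, 3) contributes its full rectangle (area 81.00 mm²); Taking the union: only the 18×4.5 cube at (-2, 3) is present, so the union is just that shape — area = 81.00 mm²; (rotated 80° about Z; rotation is an isometry so areas/perimeters/island counts are preserved). Checking containment: at z = 21.84 the cross-section extends beyond the z = 2.24 cross-section by about 22.49 mm².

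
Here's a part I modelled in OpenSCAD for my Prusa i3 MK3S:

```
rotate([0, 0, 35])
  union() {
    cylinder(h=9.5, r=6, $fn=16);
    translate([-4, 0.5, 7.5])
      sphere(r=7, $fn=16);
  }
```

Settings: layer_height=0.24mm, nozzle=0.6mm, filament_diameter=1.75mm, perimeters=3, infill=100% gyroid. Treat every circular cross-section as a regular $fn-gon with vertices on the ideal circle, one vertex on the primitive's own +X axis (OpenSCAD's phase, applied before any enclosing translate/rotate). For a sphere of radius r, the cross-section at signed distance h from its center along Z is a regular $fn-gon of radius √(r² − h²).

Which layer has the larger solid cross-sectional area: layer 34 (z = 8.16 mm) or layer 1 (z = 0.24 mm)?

Layer 34 (z = 8.16): the cylinder: section is a regular 16-gon, circumradius r=6 (area = (16/2)·6.000²·sin(360°/16) = 110.21 mm²); the r=7 sphere at (-4, 0.5) slices to a regular 16-gon of circumradius 6.969 (√(r²−h²) with h=0.66 from center) (area = (16/2)·6.969²·sin(360°/16) = 148.68 mm²); Merging all regions: the regions partially overlap — summed areas 258.89 mm² minus the doubly-counted overlap 77.19 mm² gives 181.70 mm² — area = 181.70 mm²; (rotated 35° about Z; rotation is an isometry so areas/perimeters/island counts are preserved). So its area = 181.70 mm². Layer 1 (z = 0.24): the r=6 cylinder gives a regular 16-gon of circumradius 6 (constant along its height) (area = (16/2)·6.000²·sin(360°/16) = 110.21 mm²); the sphere at (-4, 0.5) is not intersected at this z (|z−center|=7.260 > r=7); Taking the union: only the r=6 cylinder is present, so the union is just that shape — area = 110.21 mm²; (rotated 35° about Z; rotation is an isometry so areas/perimeters/island counts are preserved). So its area = 110.21 mm². Layer 34 is larger (181.70 vs 110.21 mm²).

layer 34 (z = 8.16 mm)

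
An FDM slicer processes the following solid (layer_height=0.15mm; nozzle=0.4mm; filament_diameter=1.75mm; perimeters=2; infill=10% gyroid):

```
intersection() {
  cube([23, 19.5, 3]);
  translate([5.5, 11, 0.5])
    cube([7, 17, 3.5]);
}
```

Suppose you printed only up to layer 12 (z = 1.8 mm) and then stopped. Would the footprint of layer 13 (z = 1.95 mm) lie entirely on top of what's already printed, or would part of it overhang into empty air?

entirely on top

Compare the two slices. At z = 1.8: the cube (footprint 23×19.5) is included at this height (area 448.50 mm²); the cube at (5.5, 11) is present — its section is the full 7×17 rectangle (area 119.00 mm²); After intersecting: the 7×17 cube at (5.5, 11) partially overlaps the 23×19.5 cube; clipping to the common part keeps 59.50 mm² — area = 59.50 mm². At z = 1.95: the cube is present — its section is the full 23×19.5 rectangle (area 448.50 mm²); the cube at (5.5, 11) (footprint 7×17) is included at this height (area 119.00 mm²); Keeping only the common overlap: the 7×17 cube at (5.5, 11) partially overlaps the 23×19.5 cube; clipping to the common part keeps 59.50 mm² — area = 59.50 mm². Checking containment: the cross-section at z = 1.95 is a subset of the cross-section at z = 1.8.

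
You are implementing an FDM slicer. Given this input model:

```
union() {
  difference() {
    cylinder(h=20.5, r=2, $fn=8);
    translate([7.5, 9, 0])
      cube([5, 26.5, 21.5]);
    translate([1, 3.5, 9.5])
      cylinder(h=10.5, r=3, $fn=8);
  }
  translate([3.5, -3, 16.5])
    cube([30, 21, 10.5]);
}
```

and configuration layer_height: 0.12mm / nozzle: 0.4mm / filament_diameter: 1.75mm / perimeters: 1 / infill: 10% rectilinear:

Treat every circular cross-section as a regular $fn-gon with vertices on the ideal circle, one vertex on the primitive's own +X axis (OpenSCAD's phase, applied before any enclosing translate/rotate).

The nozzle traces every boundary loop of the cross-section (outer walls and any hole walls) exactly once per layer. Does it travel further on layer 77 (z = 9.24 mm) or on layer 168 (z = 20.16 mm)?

layer 168 (z = 20.16 mm)

Layer 77 (z = 9.24): the r=2 cylinder gives a regular 8-gon of circumradius 2 (constant along its height) (perimeter = 2·8·2.000·sin(180°/8) = 12.25 mm); the cube at (7.5, 9) (footprint 5×26.5) is included at this height (perimeter 63.00 mm); the cylinder at (1, 3.5) is absent (z outside [9.5, 20]); Taking the first minus the rest: starting from the r=2 cylinder, the 5×26.5 cube at (7.5, 9) misses the remaining region (no effect) — boundary = 12.25 mm; the cube at (3.5, -3) does not reach this height (z outside [16.5, 27]); Taking the union: only that combined region is present, so the union is just that shape — boundary = 12.25 mm. So its perimeter = 12.25 mm. Layer 168 (z = 20.16): the r=2 cylinder contributes a regular 8-gon of circumradius 2 (perimeter = 2·8·2.000·sin(180°/8) = 12.25 mm); the 5×26.5 cube at (7.5, 9) contributes its full rectangle (perimeter 63.00 mm); the cylinder at (1, 3.5) is absent (z outside [9.5, 20]); After the difference (first − rest): starting from the r=2 cylinder, the 5×26.5 cube at (7.5, 9) misses the remaining region (no effect) — boundary = 12.25 mm; the cube at (3.5, -3) (footprint 30×21) is included at this height (perimeter 102.00 mm); Taking the union: the 2 present regions are separate (no shared area or edge), so areas and boundary lengths simply add and each stays a separate island — boundary = 114.25 mm. So its perimeter = 114.25 mm. Layer 168 is larger (114.25 vs 12.25 mm).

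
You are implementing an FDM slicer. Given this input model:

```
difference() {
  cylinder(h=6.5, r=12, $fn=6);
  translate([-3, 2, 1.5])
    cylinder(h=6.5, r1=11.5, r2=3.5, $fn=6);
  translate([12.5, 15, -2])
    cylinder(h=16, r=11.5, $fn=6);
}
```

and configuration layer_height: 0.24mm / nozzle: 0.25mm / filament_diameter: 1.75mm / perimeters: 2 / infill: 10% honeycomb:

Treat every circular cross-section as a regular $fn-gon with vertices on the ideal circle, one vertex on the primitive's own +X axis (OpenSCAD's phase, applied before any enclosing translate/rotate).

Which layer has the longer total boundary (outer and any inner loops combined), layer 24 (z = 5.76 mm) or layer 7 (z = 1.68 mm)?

Layer 24 (z = 5.76): the r=12 cylinder contributes a regular 6-gon of circumradius 12 (perimeter = 2·6·12.000·sin(180°/6) = 72.00 mm); the cone at (-3, 2): at t=0.655 of its height the radius interpolates to r₁+(r₂−r₁)t = 6.257, giving a regular 6-gon of that circumradius (perimeter = 2·6·6.257·sin(180°/6) = 37.54 mm); the r=11.5 cylinder at (12.5, 15) gives a regular 6-gon of circumradius 11.5 (constant along its height) (perimeter = 2·6·11.500·sin(180°/6) = 69.00 mm); Taking the first minus the rest: starting from the r=12 cylinder, the cone at (-3, 2) lies wholly inside it (removes its full 101.71 mm² and its 37.54 mm outline becomes a hole wall); the r=11.5 cylinder at (12.5, 15) partially overlaps it — only the 12.52 mm² overlap (of its 343.60 mm²) is removed, clipping the outline — boundary (outer + 1 inner loop) = 109.54 mm. So its perimeter = 109.54 mm. Layer 7 (z = 1.68): the r=12 cylinder contributes a regular 6-gon of circumradius 12 (perimeter = 2·6·12.000·sin(180°/6) = 72.00 mm); the cone at (-3, 2): at t=0.028 of its height the radius interpolates to r₁+(r₂−r₁)t = 11.278, giving a regular 6-gon of that circumradius (perimeter = 2·6·11.278·sin(180°/6) = 67.67 mm); the r=11.5 cylinder at (12.5, 15) contributes a regular 6-gon of circumradius 11.5 (perimeter = 2·6·11.500·sin(180°/6) = 69.00 mm); Subtracting the remaining from the first: starting from the r=12 cylinder, the cone at (-3, 2) partially overlaps it — only the 271.79 mm² overlap (of its 330.48 mm²) is removed, clipping the outline; the r=11.5 cylinder at (12.5, 15) partially overlaps it — only the 12.52 mm² overlap (of its 343.60 mm²) is removed, clipping the outline — boundary = 72.72 mm. So its perimeter = 72.72 mm. Layer 24 is larger (109.54 vs 72.72 mm).

layer 24 (z = 5.76 mm)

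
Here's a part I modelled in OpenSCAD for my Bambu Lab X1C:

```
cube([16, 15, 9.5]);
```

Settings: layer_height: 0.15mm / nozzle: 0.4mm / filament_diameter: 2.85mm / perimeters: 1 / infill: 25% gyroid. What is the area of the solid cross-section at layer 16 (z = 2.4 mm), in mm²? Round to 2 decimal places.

At z = 2.4 mm: the cube (footprint 16×15) is included at this height (area 240.00 mm²). Overall, the cross-section is a single solid region. Net area = 240.00 mm².

240.00 mm²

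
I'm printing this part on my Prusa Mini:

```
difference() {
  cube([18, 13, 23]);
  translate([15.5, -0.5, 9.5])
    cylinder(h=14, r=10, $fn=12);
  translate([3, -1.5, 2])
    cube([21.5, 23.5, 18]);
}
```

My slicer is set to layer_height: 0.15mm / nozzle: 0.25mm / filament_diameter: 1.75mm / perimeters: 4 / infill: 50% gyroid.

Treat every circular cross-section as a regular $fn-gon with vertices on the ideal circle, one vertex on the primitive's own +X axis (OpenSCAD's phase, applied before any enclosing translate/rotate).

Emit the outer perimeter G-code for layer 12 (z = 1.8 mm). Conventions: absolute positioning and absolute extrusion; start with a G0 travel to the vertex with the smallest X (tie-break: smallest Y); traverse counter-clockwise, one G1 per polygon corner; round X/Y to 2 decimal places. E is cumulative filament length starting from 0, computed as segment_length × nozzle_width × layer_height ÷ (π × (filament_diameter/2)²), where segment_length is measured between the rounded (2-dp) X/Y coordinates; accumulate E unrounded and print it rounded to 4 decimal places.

At z = 1.8 mm: the cube is present — its section is the full 18×13 rectangle; the cylinder at (15.5, -0.5) is absent (z outside [9.5, 23.5]); the cube at (3, -1.5) does not reach this height (z outside [2, 20]); After the difference (first − rest): none of the subtracted shapes is present at this height, so the 18×13 cube is unchanged — 1 connected region. The outline is a single polygon with 4 vertices. Extrusion per mm of travel: 0.25 × 0.15 / (π × 0.875²) = 0.015591. Accumulating E over each segment gives final E = 0.9666.

G0 X0.00 Y0.00 Z1.80
G1 X18.00 Y0.00 E0.2806
G1 X18.00 Y13.00 E0.4833
G1 X0.00 Y13.00 E0.7639
G1 X0.00 Y0.00 E0.9666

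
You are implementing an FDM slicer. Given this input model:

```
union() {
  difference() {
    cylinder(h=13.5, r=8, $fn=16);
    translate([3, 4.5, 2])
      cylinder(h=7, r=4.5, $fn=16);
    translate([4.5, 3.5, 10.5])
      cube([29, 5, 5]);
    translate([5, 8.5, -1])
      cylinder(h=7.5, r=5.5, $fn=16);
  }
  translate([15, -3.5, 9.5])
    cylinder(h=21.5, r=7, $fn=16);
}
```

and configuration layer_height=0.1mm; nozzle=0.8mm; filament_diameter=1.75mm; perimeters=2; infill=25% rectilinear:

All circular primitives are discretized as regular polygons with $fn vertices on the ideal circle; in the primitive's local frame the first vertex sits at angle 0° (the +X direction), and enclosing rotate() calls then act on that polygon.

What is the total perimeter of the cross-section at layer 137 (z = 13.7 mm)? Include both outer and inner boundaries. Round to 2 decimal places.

At z = 13.7 mm: the cylinder does not reach this height (z outside [0, 13.5]); the cylinder at (3, 4.5) is not intersected at this z (z outside [2, 9]); the 29×5 cube at (4.5, 3.5) contributes its full rectangle (perimeter 68.00 mm); the cylinder at (5, 8.5) is absent (z outside [-1, 6.5]); After the difference (first − rest): the first operand is absent here, so nothing remains; the r=7 cylinder at (15, -3.5) gives a regular 16-gon of circumradius 7 (constant along its height) (perimeter = 2·16·7.000·sin(180°/16) = 43.70 mm); Taking the union: only the r=7 cylinder at (15, -3.5) is present, so the union is just that shape — boundary = 43.70 mm. Overall, the cross-section is a single solid region. Total boundary length (outer) = 43.70 mm.

43.70 mm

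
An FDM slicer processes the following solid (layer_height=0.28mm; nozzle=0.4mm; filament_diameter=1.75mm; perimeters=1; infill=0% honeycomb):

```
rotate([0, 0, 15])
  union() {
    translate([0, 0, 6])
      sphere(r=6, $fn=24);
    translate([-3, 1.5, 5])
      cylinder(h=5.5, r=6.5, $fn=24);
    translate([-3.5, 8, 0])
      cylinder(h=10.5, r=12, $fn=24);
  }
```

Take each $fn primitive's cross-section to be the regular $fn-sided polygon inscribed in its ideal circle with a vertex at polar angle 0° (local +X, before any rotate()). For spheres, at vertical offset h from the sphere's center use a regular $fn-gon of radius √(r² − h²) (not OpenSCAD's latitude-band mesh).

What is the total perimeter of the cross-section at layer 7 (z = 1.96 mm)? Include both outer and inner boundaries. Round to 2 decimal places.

At z = 1.96 mm: the sphere: section is a regular 24-gon, circumradius = √(r²−h²) = √(6²−4.04²) = 4.436 (perimeter = 2·24·4.436·sin(180°/24) = 27.79 mm); the cylinder at (-3, 1.5) does not reach this height (z outside [5, 10.5]); the r=12 cylinder at (-3.5, 8) contributes a regular 24-gon of circumradius 12 (perimeter = 2·24·12.000·sin(180°/24) = 75.18 mm); Merging all regions: the regions partially overlap (shared area 55.05 mm²), so the edge portions inside another operand are dropped and the merged outline is re-measured after clipping — boundary = 76.19 mm; (rotated 15° about Z; rotation is an isometry so areas/perimeters/island counts are preserved). Overall, the cross-section is a single solid region. Total boundary length (outer) = 76.19 mm.

76.19 mm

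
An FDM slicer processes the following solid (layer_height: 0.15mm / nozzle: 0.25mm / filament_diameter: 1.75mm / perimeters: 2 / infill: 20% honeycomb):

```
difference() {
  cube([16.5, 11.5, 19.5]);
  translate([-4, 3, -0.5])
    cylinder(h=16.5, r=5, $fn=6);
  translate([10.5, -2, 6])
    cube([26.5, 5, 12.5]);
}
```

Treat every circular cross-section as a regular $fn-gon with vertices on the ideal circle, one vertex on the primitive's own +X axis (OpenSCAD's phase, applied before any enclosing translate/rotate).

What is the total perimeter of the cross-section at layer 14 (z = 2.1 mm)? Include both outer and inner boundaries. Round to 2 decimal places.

56.54 mm

At z = 2.1 mm: the cube (footprint 16.5×11.5) is included at this height (perimeter 56.00 mm); the r=5 cylinder at (-4, 3) contributes a regular 6-gon of circumradius 5 (perimeter = 2·6·5.000·sin(180°/6) = 30.00 mm); the cube at (10.5, -2) is absent (z outside [6, 18.5]); After the difference (first − rest): starting from the 16.5×11.5 cube, the r=5 cylinder at (-4, 3) partially overlaps it — only the 1.73 mm² overlap (of its 64.95 mm²) is removed, clipping the outline — boundary = 56.54 mm. Overall, the cross-section is a single solid region. Total boundary length (outer) = 56.54 mm.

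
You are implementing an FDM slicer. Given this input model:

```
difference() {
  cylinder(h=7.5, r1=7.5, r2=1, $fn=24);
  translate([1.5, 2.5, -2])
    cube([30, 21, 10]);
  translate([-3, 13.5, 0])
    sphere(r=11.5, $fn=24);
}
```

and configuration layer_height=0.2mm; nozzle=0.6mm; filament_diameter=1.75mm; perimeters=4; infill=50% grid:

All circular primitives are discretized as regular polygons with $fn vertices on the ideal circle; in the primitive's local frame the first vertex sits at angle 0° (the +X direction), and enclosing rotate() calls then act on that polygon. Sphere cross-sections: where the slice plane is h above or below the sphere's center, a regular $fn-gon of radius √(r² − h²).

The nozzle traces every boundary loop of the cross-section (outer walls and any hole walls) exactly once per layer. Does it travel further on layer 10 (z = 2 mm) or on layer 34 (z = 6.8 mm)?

Layer 10 (z = 2): the cone: at t=0.267 of its height the radius interpolates to r₁+(r₂−r₁)t = 5.767, giving a regular 24-gon of that circumradius (perimeter = 2·24·5.767·sin(180°/24) = 36.13 mm); the cube at (1.5, 2.5) (footprint 30×21) is included at this height (perimeter 102.00 mm); the sphere at (-3, 13.5): section is a regular 24-gon, circumradius = √(r²−h²) = √(11.5²−2²) = 11.325 (perimeter = 2·24·11.325·sin(180°/24) = 70.95 mm); After the difference (first − rest): starting from the cone, the 30×21 cube at (1.5, 2.5) partially overlaps it — only the 7.21 mm² overlap (of its 630.00 mm²) is removed, clipping the outline; the r=11.5 sphere at (-3, 13.5) partially overlaps it — only the 16.89 mm² overlap (of its 398.32 mm²) is removed, clipping the outline — boundary = 34.42 mm. So its perimeter = 34.42 mm. Layer 34 (z = 6.8): the cone (r1=7.5→r2=1) has section circumradius 1.607 here — a regular 24-gon (perimeter = 2·24·1.607·sin(180°/24) = 10.07 mm); the 30×21 cube at (1.5, 2.5) contributes its full rectangle (perimeter 102.00 mm); the sphere at (-3, 13.5): section is a regular 24-gon, circumradius = √(r²−h²) = √(11.5²−6.8²) = 9.274 (perimeter = 2·24·9.274·sin(180°/24) = 58.10 mm); After the difference (first − rest): starting from the cone, the 30×21 cube at (1.5, 2.5) misses the remaining region (no effect); the r=11.5 sphere at (-3, 13.5) misses the remaining region (no effect) — boundary = 10.07 mm. So its perimeter = 10.07 mm. Layer 10 is larger (34.42 vs 10.07 mm).

layer 10 (z = 2 mm)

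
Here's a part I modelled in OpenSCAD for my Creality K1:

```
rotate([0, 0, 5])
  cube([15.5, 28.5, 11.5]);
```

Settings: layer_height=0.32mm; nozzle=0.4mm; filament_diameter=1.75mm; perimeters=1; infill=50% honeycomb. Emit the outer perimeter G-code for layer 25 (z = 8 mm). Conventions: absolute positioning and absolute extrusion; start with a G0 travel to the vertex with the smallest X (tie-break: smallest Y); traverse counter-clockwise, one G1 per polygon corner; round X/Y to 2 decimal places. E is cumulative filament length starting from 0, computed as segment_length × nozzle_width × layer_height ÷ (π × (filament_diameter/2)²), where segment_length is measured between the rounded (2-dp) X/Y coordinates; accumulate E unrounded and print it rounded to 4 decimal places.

G0 X-2.48 Y28.39 Z8.00
G1 X0.00 Y0.00 E1.5166
G1 X15.44 Y1.35 E2.3414
G1 X12.96 Y29.74 E3.8579
G1 X-2.48 Y28.39 E4.6827

At z = 8 mm: the 15.5×28.5 cube contributes its full rectangle; (whole slice rotated 5° about Z — lengths, areas and connectivity unchanged). The outline is a single polygon with 4 vertices. Extrusion per mm of travel: 0.4 × 0.32 / (π × 0.875²) = 0.053216. Accumulating E over each segment gives final E = 4.6827.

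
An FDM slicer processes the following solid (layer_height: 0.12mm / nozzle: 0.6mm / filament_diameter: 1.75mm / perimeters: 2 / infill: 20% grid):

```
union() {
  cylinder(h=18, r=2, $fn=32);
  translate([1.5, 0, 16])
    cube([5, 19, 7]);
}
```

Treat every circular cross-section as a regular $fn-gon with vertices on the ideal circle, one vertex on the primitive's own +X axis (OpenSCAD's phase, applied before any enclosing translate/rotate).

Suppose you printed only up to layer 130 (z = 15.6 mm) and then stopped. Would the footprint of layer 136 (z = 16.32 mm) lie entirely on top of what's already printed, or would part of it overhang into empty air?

part overhangs

Compare the two slices. At z = 15.6: the r=2 cylinder contributes a regular 32-gon of circumradius 2 (area = (32/2)·2.000²·sin(360°/32) = 12.49 mm²); the cube at (1.5, 0) is absent (z outside [16, 23]); Combining (union): only the r=2 cylinder is present, so the union is just that shape — area = 12.49 mm². At z = 16.32: the r=2 cylinder gives a regular 32-gon of circumradius 2 (constant along its height) (area = (32/2)·2.000²·sin(360°/32) = 12.49 mm²); the cube at (1.5, 0) is present — its section is the full 5×19 rectangle (area 95.00 mm²); Combining (union): the regions partially overlap — summed areas 107.49 mm² minus the doubly-counted overlap 0.44 mm² gives 107.04 mm² — area = 107.04 mm². Checking containment: at z = 16.32 the cross-section extends beyond the z = 15.6 cross-section by about 94.56 mm².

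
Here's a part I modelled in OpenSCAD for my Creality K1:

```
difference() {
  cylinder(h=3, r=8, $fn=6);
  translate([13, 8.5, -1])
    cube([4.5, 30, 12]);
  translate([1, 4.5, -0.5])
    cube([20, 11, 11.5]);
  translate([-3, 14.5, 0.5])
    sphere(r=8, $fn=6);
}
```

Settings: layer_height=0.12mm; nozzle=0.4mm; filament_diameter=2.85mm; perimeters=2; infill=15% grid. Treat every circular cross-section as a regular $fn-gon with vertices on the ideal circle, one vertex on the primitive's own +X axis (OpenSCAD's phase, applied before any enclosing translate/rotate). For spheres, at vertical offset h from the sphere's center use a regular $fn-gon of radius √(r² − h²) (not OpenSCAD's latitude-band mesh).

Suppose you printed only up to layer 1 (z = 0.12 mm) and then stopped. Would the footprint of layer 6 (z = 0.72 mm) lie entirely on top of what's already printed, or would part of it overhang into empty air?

Compare the two slices. At z = 0.12: the r=8 cylinder gives a regular 6-gon of circumradius 8 (constant along its height) (area = (6/2)·8.000²·sin(360°/6) = 166.28 mm²); the cube at (13, 8.5) (footprint 4.5×30) is included at this height (area 135.00 mm²); the 20×11 cube at (1, 4.5) contributes its full rectangle (area 220.00 mm²); the sphere at (-3, 14.5): section is a regular 6-gon, circumradius = √(r²−h²) = √(8²−0.38²) = 7.991 (area = (6/2)·7.991²·sin(360°/6) = 165.90 mm²); After the difference (first − rest): starting from the r=8 cylinder (166.28 mm²), the 4.5×30 cube at (13, 8.5) misses the remaining region (no effect); the 20×11 cube at (1, 4.5) partially overlaps it — only the 8.99 mm² overlap (of its 220.00 mm²) is removed, clipping the outline; the r=8 sphere at (-3, 14.5) misses the remaining region (no effect) — area = 157.29 mm². At z = 0.72: the r=8 cylinder gives a regular 6-gon of circumradius 8 (constant along its height) (area = (6/2)·8.000²·sin(360°/6) = 166.28 mm²); the cube at (13, 8.5) (footprint 4.5×30) is included at this height (area 135.00 mm²); the cube at (1, 4.5) is present — its section is the full 20×11 rectangle (area 220.00 mm²); the r=8 sphere at (-3, 14.5) slices to a regular 6-gon of circumradius 7.997 (√(r²−h²) with h=0.22 from center) (area = (6/2)·7.997²·sin(360°/6) = 166.15 mm²); Taking the first minus the rest: starting from the r=8 cylinder (166.28 mm²), the 4.5×30 cube at (13, 8.5) misses the remaining region (no effect); the 20×11 cube at (1, 4.5) partially overlaps it — only the 8.99 mm² overlap (of its 220.00 mm²) is removed, clipping the outline; the r=8 sphere at (-3, 14.5) misses the remaining region (no effect) — area = 157.29 mm². Checking containment: the cross-section at z = 0.72 is a subset of the cross-section at z = 0.12.

entirely on top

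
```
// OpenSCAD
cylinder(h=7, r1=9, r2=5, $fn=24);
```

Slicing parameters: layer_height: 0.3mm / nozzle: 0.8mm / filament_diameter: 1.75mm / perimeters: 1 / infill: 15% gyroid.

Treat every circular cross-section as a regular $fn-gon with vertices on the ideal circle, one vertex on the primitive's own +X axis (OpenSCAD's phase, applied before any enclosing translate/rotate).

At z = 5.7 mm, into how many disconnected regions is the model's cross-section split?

1

At z = 5.7 mm: the cone contributes a regular 24-gon of circumradius 5.743 (interpolated between r1=9 and r2=5 at t=0.814). The result has 1 disconnected region.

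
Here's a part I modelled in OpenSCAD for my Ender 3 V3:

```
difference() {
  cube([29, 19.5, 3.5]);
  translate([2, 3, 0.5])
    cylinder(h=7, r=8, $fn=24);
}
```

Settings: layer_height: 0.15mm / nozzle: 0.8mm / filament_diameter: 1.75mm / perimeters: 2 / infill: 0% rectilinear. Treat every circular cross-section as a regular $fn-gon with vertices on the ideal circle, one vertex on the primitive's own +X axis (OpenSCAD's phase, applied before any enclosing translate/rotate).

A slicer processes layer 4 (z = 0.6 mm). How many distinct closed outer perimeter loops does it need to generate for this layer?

At z = 0.6 mm: the 29×19.5 cube contributes its full rectangle; the cylinder at (2, 3): section is a regular 24-gon, circumradius r=8; Subtracting the remaining from the first: starting from the 29×19.5 cube, the r=8 cylinder at (2, 3) partially overlaps it — only the 94.72 mm² overlap (of its 198.77 mm²) is removed, clipping the outline — 1 connected region. The result has 1 disconnected region.

1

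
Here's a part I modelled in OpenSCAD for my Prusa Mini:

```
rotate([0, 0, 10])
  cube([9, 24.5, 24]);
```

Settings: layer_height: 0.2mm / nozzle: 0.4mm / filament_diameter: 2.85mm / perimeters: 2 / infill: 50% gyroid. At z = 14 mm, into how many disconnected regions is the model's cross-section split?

At z = 14 mm: the cube is present — its section is the full 9×24.5 rectangle; (rotated 10° about Z; rotation is an isometry so areas/perimeters/island counts are preserved). The result has 1 disconnected region.

1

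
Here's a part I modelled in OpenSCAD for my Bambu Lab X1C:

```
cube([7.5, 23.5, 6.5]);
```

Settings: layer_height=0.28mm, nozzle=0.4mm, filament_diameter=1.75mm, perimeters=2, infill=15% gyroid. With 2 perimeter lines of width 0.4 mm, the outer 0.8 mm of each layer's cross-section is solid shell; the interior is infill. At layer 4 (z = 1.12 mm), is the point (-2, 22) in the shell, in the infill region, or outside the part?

outside

At z = 1.12 mm: the 7.5×23.5 cube contributes its full rectangle. Overall, the cross-section is a single solid region. The nearest boundary edge runs (0.00, 23.50)→(0.00, 0.00); distance from the point to it = 2.00 mm. The point is not inside any of the regions above, so it lies outside the cross-section (2.00 mm from the nearest boundary).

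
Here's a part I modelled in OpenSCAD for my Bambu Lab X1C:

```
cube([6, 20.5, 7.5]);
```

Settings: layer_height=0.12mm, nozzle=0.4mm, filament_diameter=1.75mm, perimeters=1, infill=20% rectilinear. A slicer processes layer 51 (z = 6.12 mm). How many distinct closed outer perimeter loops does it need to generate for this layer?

At z = 6.12 mm: the cube (footprint 6×20.5) is included at this height. The result has 1 disconnected region.

1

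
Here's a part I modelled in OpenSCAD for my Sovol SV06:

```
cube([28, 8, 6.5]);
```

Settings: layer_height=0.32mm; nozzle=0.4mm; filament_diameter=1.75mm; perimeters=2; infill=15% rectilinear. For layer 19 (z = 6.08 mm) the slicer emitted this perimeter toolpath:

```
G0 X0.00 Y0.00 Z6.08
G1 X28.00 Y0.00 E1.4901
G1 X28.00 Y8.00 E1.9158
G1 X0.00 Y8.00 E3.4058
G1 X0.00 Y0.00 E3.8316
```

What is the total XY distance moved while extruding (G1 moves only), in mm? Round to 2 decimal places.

Sum the Euclidean lengths of each G1 segment: total = 72.00 mm.

72.00 mm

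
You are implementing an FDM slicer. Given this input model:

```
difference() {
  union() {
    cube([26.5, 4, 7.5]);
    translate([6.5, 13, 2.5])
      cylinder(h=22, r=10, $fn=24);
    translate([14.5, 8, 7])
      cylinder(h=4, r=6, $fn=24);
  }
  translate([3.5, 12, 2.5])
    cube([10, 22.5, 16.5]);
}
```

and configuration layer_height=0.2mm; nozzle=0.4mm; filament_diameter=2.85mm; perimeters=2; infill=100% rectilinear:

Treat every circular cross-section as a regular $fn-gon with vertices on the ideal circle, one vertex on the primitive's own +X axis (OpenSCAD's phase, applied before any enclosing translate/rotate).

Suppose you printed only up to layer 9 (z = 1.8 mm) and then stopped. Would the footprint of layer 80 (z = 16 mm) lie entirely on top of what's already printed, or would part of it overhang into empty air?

part overhangs

Compare the two slices. At z = 1.8: the cube (footprint 26.5×4) is included at this height (area 106.00 mm²); the cylinder at (6.5, 13) is absent (z outside [2.5, 24.5]); the cylinder at (14.5, 8) is absent (z outside [7, 11]); Combining (union): only the 26.5×4 cube is present, so the union is just that shape — area = 106.00 mm²; the cube at (3.5, 12) is not intersected at this z (z outside [2.5, 19]); Taking the first minus the rest: none of the subtracted shapes is present at this height, so the result so far is unchanged — area = 106.00 mm². At z = 16: the cube is not intersected at this z (z outside [0, 7.5]); the r=10 cylinder at (6.5, 13) contributes a regular 24-gon of circumradius 10 (area = (24/2)·10.000²·sin(360°/24) = 310.58 mm²); the cylinder at (14.5, 8) does not reach this height (z outside [7, 11]); Merging all regions: only the r=10 cylinder at (6.5, 13) is present, so the union is just that shape — area = 310.58 mm²; the cube at (3.5, 12) is present — its section is the full 10×22.5 rectangle (area 225.00 mm²); After the difference (first − rest): starting from the result so far (310.58 mm²), the 10×22.5 cube at (3.5, 12) partially overlaps it — only the 102.70 mm² overlap (of its 225.00 mm²) is removed, clipping the outline — area = 207.88 mm². Checking containment: at z = 16 the cross-section extends beyond the z = 1.8 cross-section by about 202.54 mm².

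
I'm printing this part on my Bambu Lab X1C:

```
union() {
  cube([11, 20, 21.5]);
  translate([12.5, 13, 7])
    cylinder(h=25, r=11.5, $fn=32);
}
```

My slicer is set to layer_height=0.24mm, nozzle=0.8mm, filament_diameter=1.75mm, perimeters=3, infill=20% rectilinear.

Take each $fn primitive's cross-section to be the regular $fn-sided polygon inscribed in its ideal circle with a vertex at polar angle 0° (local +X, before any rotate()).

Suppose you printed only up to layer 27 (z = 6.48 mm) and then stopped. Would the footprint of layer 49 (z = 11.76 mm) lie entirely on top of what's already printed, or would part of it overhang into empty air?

part overhangs

Compare the two slices. At z = 6.48: the 11×20 cube contributes its full rectangle (area 220.00 mm²); the cylinder at (12.5, 13) is not intersected at this z (z outside [7, 32]); Merging all regions: only the 11×20 cube is present, so the union is just that shape — area = 220.00 mm². At z = 11.76: the 11×20 cube contributes its full rectangle (area 220.00 mm²); the cylinder at (12.5, 13): section is a regular 32-gon, circumradius r=11.5 (area = (32/2)·11.500²·sin(360°/32) = 412.81 mm²); Combining (union): the regions partially overlap — summed areas 632.81 mm² minus the doubly-counted overlap 150.50 mm² gives 482.31 mm² — area = 482.31 mm². Checking containment: at z = 11.76 the cross-section extends beyond the z = 6.48 cross-section by about 262.31 mm².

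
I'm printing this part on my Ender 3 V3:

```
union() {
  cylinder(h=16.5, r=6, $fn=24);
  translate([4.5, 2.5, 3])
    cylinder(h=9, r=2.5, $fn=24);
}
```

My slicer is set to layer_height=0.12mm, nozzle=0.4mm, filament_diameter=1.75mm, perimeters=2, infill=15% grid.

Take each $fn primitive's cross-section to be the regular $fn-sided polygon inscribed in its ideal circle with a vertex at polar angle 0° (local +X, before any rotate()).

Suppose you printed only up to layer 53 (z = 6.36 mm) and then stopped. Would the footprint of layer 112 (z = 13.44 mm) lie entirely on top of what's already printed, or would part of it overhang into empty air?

entirely on top

Compare the two slices. At z = 6.36: the r=6 cylinder contributes a regular 24-gon of circumradius 6 (area = (24/2)·6.000²·sin(360°/24) = 111.81 mm²); the r=2.5 cylinder at (4.5, 2.5) gives a regular 24-gon of circumradius 2.5 (constant along its height) (area = (24/2)·2.500²·sin(360°/24) = 19.41 mm²); Taking the union: the regions partially overlap — summed areas 131.22 mm² minus the doubly-counted overlap 12.88 mm² gives 118.34 mm² — area = 118.34 mm². At z = 13.44: the cylinder: section is a regular 24-gon, circumradius r=6 (area = (24/2)·6.000²·sin(360°/24) = 111.81 mm²); the cylinder at (4.5, 2.5) is absent (z outside [3, 12]); Taking the union: only the r=6 cylinder is present, so the union is just that shape — area = 111.81 mm². Checking containment: the cross-section at z = 13.44 is a subset of the cross-section at z = 6.36.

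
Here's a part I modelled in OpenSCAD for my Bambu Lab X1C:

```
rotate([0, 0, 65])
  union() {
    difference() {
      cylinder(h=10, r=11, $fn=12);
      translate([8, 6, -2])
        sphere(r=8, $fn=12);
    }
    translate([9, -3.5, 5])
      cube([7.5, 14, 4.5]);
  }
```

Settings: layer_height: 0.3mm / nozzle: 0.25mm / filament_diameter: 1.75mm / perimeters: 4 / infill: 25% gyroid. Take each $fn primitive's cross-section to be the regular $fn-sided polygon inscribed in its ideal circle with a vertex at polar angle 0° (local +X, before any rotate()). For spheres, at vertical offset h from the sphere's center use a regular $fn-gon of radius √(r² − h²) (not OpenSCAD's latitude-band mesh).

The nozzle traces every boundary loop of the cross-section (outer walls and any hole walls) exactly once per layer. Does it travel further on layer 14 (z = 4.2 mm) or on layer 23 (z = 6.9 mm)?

Layer 14 (z = 4.2): the r=11 cylinder contributes a regular 12-gon of circumradius 11 (perimeter = 2·12·11.000·sin(180°/12) = 68.33 mm); the r=8 sphere at (8, 6) slices to a regular 12-gon of circumradius 5.056 (√(r²−h²) with h=6.2 from center) (perimeter = 2·12·5.056·sin(180°/12) = 31.40 mm); Subtracting the remaining from the first: starting from the r=11 cylinder, the r=8 sphere at (8, 6) partially overlaps it — only the 41.88 mm² overlap (of its 76.68 mm²) is removed, clipping the outline — boundary = 72.73 mm; the cube at (9, -3.5) does not reach this height (z outside [5, 9.5]); Merging all regions: only that combined region is present, so the union is just that shape — boundary = 72.73 mm; (rotated 65° about Z; rotation is an isometry so areas/perimeters/island counts are preserved). So its perimeter = 72.73 mm. Layer 23 (z = 6.9): the r=11 cylinder gives a regular 12-gon of circumradius 11 (constant along its height) (perimeter = 2·12·11.000·sin(180°/12) = 68.33 mm); the sphere at (8, 6) is not intersected at this z (|z−center|=8.900 > r=8); Subtracting the remaining from the first: none of the subtracted shapes is present at this height, so the r=11 cylinder is unchanged — boundary = 68.33 mm; the cube at (9, -3.5) (footprint 7.5×14) is included at this height (perimeter 43.00 mm); Taking the union: the regions partially overlap (shared area 12.44 mm²), so the edge portions inside another operand are dropped and the merged outline is re-measured after clipping — boundary = 90.68 mm; (whole slice rotated 65° about Z — lengths, areas and connectivity unchanged). So its perimeter = 90.68 mm. Layer 23 is larger (90.68 vs 72.73 mm).

layer 23 (z = 6.9 mm)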